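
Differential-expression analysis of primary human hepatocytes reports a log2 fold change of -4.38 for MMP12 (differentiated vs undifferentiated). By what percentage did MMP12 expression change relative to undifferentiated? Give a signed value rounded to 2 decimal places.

-95.20%

Fold change = 2^(-4.38) = 0.0480
Percent change = (FC − 1) × 100% = (0.0480 − 1) × 100 = -95.20%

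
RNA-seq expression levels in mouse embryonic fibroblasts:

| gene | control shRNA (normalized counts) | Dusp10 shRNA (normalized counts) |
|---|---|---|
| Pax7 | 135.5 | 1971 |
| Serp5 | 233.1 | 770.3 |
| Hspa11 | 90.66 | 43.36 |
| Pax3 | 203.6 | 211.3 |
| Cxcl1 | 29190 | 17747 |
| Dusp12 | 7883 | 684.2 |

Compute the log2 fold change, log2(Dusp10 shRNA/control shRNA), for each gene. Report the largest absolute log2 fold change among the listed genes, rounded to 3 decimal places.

log2(1971/135.5) = 3.863  (Pax7)
log2(770.3/233.1) = 1.724  (Serp5)
log2(43.36/90.66) = -1.064  (Hspa11)
log2(211.3/203.6) = 0.054  (Pax3)
log2(17747/29190) = -0.718  (Cxcl1)
log2(684.2/7883) = -3.526  (Dusp12)
The largest magnitude belongs to Pax7.

3.863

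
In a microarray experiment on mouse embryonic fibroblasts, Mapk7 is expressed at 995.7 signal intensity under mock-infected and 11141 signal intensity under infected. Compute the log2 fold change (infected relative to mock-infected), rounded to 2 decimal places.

3.48

Fold change = 11141 / 995.7 = 11.1891
log2(11.1891) = 3.484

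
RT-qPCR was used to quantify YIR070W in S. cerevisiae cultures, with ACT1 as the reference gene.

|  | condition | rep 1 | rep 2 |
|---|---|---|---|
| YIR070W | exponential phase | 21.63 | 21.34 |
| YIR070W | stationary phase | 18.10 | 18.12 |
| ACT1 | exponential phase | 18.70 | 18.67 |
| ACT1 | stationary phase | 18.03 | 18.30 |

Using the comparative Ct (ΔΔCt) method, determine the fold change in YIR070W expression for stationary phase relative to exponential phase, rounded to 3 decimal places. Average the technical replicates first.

7.235

Mean Ct: YIR070W exponential phase 21.485; YIR070W stationary phase 18.110; ACT1 exponential phase 18.685; ACT1 stationary phase 18.165
ΔCt(exponential phase) = 21.485 − 18.685 = 2.800
ΔCt(stationary phase) = 18.110 − 18.165 = -0.055
ΔΔCt = -0.055 − 2.800 = -2.855
Fold change = 2^(−(-2.855)) = 2^2.855 = 7.2350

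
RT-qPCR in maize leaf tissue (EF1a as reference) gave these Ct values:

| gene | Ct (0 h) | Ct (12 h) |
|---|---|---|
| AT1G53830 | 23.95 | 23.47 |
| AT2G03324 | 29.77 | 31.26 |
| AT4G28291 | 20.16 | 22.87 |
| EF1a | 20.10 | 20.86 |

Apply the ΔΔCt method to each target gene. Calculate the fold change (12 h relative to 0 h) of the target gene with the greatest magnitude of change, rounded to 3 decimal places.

AT1G53830: ΔΔCt = (23.47−20.86) − (23.95−20.10) = 2.61 − 3.85 = -1.24; fold change = 2^1.24 = 2.362
AT2G03324: ΔΔCt = (31.26−20.86) − (29.77−20.10) = 10.40 − 9.67 = 0.73; fold change = 2^-0.73 = 0.603
AT4G28291: ΔΔCt = (22.87−20.86) − (20.16−20.10) = 2.01 − 0.06 = 1.95; fold change = 2^-1.95 = 0.259
AT4G28291 has the largest |ΔΔCt| = 1.95.

0.259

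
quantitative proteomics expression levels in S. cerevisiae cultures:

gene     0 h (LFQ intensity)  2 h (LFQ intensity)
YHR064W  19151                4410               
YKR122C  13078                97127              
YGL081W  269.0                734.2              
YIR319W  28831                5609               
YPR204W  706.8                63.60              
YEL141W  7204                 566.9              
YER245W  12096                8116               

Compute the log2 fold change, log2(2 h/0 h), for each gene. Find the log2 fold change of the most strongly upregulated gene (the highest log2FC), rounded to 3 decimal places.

log2(4410/19151) = -2.119  (YHR064W)
log2(97127/13078) = 2.893  (YKR122C)
log2(734.2/269.0) = 1.449  (YGL081W)
log2(5609/28831) = -2.362  (YIR319W)
log2(63.60/706.8) = -3.474  (YPR204W)
log2(566.9/7204) = -3.668  (YEL141W)
log2(8116/12096) = -0.576  (YER245W)
YKR122C is most strongly upregulated.

2.893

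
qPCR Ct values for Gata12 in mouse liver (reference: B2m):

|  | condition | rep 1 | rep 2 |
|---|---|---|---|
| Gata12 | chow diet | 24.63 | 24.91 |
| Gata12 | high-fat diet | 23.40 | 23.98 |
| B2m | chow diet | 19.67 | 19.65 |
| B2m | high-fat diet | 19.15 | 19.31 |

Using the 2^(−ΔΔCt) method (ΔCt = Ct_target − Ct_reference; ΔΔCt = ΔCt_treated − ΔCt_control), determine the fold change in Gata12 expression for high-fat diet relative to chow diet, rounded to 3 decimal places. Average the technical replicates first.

1.569

Mean Ct: Gata12 chow diet 24.770; Gata12 high-fat diet 23.690; B2m chow diet 19.660; B2m high-fat diet 19.230
ΔCt(chow diet) = 24.770 − 19.660 = 5.110
ΔCt(high-fat diet) = 23.690 − 19.230 = 4.460
ΔΔCt = 4.460 − 5.110 = -0.650
Fold change = 2^(−(-0.650)) = 2^0.650 = 1.5692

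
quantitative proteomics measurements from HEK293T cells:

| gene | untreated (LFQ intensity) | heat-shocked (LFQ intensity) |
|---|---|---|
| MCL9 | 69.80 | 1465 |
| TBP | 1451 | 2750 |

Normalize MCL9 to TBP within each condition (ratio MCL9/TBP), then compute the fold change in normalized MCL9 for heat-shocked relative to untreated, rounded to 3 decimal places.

MCL9/TBP (untreated) = 69.80 / 1451 = 0.048105
MCL9/TBP (heat-shocked) = 1465 / 2750 = 0.53273
Fold change = 0.53273 / 0.048105 = 11.0743

11.074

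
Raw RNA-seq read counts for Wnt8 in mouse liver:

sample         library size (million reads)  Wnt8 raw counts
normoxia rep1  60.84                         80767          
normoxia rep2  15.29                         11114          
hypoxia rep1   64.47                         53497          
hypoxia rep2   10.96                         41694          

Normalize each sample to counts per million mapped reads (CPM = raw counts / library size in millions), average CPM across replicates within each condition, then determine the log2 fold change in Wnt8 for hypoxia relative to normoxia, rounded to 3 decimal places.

CPM(normoxia rep1) = 80767 / 60.84 = 1327.5312
CPM(normoxia rep2) = 11114 / 15.29 = 726.8803
CPM(hypoxia rep1) = 53497 / 64.47 = 829.7968
CPM(hypoxia rep2) = 41694 / 10.96 = 3804.1971
mean CPM(normoxia) = 1027.2058; mean CPM(hypoxia) = 2316.9969
Fold change = 2316.9969 / 1027.2058 = 2.25563
log2(2.25563) = 1.1735

1.174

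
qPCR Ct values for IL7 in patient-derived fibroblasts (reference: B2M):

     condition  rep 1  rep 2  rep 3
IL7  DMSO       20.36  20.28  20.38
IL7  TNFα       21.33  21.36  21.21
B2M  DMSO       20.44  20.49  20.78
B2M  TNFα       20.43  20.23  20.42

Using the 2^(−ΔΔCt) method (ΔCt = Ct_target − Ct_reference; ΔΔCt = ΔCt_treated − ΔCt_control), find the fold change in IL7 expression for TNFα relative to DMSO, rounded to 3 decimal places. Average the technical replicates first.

Mean Ct: IL7 DMSO 20.340; IL7 TNFα 21.300; B2M DMSO 20.570; B2M TNFα 20.360
ΔCt(DMSO) = 20.340 − 20.570 = -0.230
ΔCt(TNFα) = 21.300 − 20.360 = 0.940
ΔΔCt = 0.940 − (-0.230) = 1.170
Fold change = 2^(−1.170) = 0.4444

0.444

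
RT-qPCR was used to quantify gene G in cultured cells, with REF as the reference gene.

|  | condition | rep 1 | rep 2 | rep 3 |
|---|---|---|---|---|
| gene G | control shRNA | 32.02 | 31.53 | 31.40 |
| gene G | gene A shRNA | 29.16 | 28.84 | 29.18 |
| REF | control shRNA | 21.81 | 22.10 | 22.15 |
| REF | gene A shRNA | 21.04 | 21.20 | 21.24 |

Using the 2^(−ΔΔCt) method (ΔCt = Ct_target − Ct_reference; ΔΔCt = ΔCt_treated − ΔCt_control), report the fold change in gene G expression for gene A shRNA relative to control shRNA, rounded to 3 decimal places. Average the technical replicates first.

3.317

Mean Ct: gene G control shRNA 31.650; gene G gene A shRNA 29.060; REF control shRNA 22.020; REF gene A shRNA 21.160
ΔCt(control shRNA) = 31.650 − 22.020 = 9.630
ΔCt(gene A shRNA) = 29.060 − 21.160 = 7.900
ΔΔCt = 7.900 − 9.630 = -1.730
Fold change = 2^(−(-1.730)) = 2^1.730 = 3.3173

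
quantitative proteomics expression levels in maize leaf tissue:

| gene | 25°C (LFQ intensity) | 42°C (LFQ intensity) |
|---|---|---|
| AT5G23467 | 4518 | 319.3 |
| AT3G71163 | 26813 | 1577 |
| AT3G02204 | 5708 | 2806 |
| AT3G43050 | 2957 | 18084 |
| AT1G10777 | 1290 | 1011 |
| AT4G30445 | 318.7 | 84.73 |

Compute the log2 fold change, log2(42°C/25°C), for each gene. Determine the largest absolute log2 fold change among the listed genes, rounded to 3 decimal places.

4.088

log2(319.3/4518) = -3.823  (AT5G23467)
log2(1577/26813) = -4.088  (AT3G71163)
log2(2806/5708) = -1.024  (AT3G02204)
log2(18084/2957) = 2.613  (AT3G43050)
log2(1011/1290) = -0.352  (AT1G10777)
log2(84.73/318.7) = -1.911  (AT4G30445)
The largest magnitude belongs to AT3G71163.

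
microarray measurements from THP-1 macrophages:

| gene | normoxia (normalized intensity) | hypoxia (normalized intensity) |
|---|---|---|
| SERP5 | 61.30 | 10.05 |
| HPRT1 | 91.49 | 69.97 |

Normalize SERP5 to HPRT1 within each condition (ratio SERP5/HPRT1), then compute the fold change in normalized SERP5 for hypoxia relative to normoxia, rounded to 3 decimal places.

0.214

SERP5/HPRT1 (normoxia) = 61.30 / 91.49 = 0.67002
SERP5/HPRT1 (hypoxia) = 10.05 / 69.97 = 0.14363
Fold change = 0.14363 / 0.67002 = 0.2144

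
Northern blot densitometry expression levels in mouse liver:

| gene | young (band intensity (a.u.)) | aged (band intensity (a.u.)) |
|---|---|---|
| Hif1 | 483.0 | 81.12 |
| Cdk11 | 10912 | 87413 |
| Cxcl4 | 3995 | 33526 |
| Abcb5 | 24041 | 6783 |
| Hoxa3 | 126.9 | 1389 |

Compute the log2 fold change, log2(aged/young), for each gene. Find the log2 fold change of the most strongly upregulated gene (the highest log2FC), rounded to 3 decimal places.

log2(81.12/483.0) = -2.574  (Hif1)
log2(87413/10912) = 3.002  (Cdk11)
log2(33526/3995) = 3.069  (Cxcl4)
log2(6783/24041) = -1.826  (Abcb5)
log2(1389/126.9) = 3.452  (Hoxa3)
Hoxa3 is most strongly upregulated.

3.452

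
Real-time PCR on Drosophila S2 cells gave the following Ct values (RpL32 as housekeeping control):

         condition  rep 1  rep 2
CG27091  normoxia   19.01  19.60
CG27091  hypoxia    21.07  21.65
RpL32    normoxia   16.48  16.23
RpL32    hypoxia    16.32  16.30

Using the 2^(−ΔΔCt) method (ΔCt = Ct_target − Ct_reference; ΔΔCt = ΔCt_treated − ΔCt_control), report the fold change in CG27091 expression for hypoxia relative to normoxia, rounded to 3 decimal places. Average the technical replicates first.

0.233

Mean Ct: CG27091 normoxia 19.305; CG27091 hypoxia 21.360; RpL32 normoxia 16.355; RpL32 hypoxia 16.310
ΔCt(normoxia) = 19.305 − 16.355 = 2.950
ΔCt(hypoxia) = 21.360 − 16.310 = 5.050
ΔΔCt = 5.050 − 2.950 = 2.100
Fold change = 2^(−2.100) = 0.2333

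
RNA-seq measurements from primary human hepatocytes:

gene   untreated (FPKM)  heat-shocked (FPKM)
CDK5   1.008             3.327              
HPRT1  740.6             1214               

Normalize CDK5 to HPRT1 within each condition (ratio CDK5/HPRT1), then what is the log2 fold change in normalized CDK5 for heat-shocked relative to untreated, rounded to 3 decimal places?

CDK5/HPRT1 (untreated) = 1.008 / 740.6 = 0.0013611
CDK5/HPRT1 (heat-shocked) = 3.327 / 1214 = 0.0027405
Fold change = 0.0027405 / 0.0013611 = 2.0135
log2(2.0135) = 1.0097

1.010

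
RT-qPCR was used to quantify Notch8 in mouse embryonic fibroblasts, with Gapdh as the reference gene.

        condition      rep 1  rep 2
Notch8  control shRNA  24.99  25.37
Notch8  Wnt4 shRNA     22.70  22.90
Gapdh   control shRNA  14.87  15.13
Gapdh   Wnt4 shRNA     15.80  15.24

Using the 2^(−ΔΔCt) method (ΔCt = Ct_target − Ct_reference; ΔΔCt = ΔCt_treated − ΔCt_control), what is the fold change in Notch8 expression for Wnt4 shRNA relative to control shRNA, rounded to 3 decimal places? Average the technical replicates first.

Mean Ct: Notch8 control shRNA 25.180; Notch8 Wnt4 shRNA 22.800; Gapdh control shRNA 15.000; Gapdh Wnt4 shRNA 15.520
ΔCt(control shRNA) = 25.180 − 15.000 = 10.180
ΔCt(Wnt4 shRNA) = 22.800 − 15.520 = 7.280
ΔΔCt = 7.280 − 10.180 = -2.900
Fold change = 2^(−(-2.900)) = 2^2.900 = 7.4643

7.464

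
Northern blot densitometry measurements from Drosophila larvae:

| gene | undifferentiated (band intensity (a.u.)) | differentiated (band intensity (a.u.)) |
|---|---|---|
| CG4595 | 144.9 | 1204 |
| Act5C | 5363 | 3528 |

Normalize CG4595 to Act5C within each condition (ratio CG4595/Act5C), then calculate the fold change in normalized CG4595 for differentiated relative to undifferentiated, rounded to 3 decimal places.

12.631

CG4595/Act5C (undifferentiated) = 144.9 / 5363 = 0.027018
CG4595/Act5C (differentiated) = 1204 / 3528 = 0.34127
Fold change = 0.34127 / 0.027018 = 12.6310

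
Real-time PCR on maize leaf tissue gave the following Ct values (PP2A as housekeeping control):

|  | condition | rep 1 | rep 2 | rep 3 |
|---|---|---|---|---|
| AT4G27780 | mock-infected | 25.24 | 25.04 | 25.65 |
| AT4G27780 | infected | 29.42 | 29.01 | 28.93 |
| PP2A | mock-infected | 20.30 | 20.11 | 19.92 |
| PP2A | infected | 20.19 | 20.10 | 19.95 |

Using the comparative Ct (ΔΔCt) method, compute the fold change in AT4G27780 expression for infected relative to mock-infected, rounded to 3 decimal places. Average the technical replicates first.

0.070

Mean Ct: AT4G27780 mock-infected 25.310; AT4G27780 infected 29.120; PP2A mock-infected 20.110; PP2A infected 20.080
ΔCt(mock-infected) = 25.310 − 20.110 = 5.200
ΔCt(infected) = 29.120 − 20.080 = 9.040
ΔΔCt = 9.040 − 5.200 = 3.840
Fold change = 2^(−3.840) = 0.0698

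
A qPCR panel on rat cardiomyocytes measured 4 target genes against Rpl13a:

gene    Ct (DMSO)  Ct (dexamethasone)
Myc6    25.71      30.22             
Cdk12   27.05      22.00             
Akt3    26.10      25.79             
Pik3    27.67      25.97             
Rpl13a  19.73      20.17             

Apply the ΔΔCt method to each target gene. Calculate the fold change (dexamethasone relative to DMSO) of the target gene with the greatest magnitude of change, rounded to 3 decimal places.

Myc6: ΔΔCt = (30.22−20.17) − (25.71−19.73) = 10.05 − 5.98 = 4.07; fold change = 2^-4.07 = 0.060
Cdk12: ΔΔCt = (22.00−20.17) − (27.05−19.73) = 1.83 − 7.32 = -5.49; fold change = 2^5.49 = 44.942
Akt3: ΔΔCt = (25.79−20.17) − (26.10−19.73) = 5.62 − 6.37 = -0.75; fold change = 2^0.75 = 1.682
Pik3: ΔΔCt = (25.97−20.17) − (27.67−19.73) = 5.80 − 7.94 = -2.14; fold change = 2^2.14 = 4.408
Cdk12 has the largest |ΔΔCt| = 5.49.

44.942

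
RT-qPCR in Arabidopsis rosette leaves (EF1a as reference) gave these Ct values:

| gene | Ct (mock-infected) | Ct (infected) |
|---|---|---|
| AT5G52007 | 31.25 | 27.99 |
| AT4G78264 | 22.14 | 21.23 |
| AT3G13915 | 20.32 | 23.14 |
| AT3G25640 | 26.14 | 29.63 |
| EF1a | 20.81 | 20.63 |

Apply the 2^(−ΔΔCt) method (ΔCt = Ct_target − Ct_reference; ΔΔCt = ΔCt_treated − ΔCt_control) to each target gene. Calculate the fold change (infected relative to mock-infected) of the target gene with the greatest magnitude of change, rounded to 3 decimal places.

AT5G52007: ΔΔCt = (27.99−20.63) − (31.25−20.81) = 7.36 − 10.44 = -3.08; fold change = 2^3.08 = 8.456
AT4G78264: ΔΔCt = (21.23−20.63) − (22.14−20.81) = 0.60 − 1.33 = -0.73; fold change = 2^0.73 = 1.659
AT3G13915: ΔΔCt = (23.14−20.63) − (20.32−20.81) = 2.51 − (-0.49) = 3.00; fold change = 2^-3.00 = 0.125
AT3G25640: ΔΔCt = (29.63−20.63) − (26.14−20.81) = 9.00 − 5.33 = 3.67; fold change = 2^-3.67 = 0.079
AT3G25640 has the largest |ΔΔCt| = 3.67.

0.079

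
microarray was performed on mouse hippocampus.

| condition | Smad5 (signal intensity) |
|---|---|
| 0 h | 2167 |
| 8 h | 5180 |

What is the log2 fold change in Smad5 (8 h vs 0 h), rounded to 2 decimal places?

Fold change = 5180 / 2167 = 2.3904
log2(2.3904) = 1.257

1.26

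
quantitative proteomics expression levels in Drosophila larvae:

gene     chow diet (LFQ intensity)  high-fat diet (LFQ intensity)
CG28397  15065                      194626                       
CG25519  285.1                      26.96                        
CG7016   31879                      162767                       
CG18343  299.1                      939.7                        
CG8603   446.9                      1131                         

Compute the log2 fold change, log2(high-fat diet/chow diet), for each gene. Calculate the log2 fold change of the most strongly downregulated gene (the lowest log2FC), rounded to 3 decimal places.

-3.403

log2(194626/15065) = 3.691  (CG28397)
log2(26.96/285.1) = -3.403  (CG25519)
log2(162767/31879) = 2.352  (CG7016)
log2(939.7/299.1) = 1.652  (CG18343)
log2(1131/446.9) = 1.340  (CG8603)
CG25519 is most strongly downregulated.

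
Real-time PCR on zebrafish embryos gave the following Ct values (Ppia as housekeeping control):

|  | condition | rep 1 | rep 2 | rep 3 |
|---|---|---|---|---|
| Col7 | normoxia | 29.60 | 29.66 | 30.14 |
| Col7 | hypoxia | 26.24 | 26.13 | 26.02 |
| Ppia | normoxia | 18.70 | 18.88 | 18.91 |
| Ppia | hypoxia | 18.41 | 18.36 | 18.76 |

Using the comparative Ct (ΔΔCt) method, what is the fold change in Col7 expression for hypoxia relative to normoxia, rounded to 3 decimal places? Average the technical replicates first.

Mean Ct: Col7 normoxia 29.800; Col7 hypoxia 26.130; Ppia normoxia 18.830; Ppia hypoxia 18.510
ΔCt(normoxia) = 29.800 − 18.830 = 10.970
ΔCt(hypoxia) = 26.130 − 18.510 = 7.620
ΔΔCt = 7.620 − 10.970 = -3.350
Fold change = 2^(−(-3.350)) = 2^3.350 = 10.1965

10.196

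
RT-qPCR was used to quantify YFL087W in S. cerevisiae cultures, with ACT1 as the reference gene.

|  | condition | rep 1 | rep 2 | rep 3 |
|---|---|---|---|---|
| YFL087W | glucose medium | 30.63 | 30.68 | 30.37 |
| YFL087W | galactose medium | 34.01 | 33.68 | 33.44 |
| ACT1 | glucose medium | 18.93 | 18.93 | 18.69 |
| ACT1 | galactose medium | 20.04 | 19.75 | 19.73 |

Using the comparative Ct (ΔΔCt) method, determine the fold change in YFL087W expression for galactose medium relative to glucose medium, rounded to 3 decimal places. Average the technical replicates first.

0.224

Mean Ct: YFL087W glucose medium 30.560; YFL087W galactose medium 33.710; ACT1 glucose medium 18.850; ACT1 galactose medium 19.840
ΔCt(glucose medium) = 30.560 − 18.850 = 11.710
ΔCt(galactose medium) = 33.710 − 19.840 = 13.870
ΔΔCt = 13.870 − 11.710 = 2.160
Fold change = 2^(−2.160) = 0.2238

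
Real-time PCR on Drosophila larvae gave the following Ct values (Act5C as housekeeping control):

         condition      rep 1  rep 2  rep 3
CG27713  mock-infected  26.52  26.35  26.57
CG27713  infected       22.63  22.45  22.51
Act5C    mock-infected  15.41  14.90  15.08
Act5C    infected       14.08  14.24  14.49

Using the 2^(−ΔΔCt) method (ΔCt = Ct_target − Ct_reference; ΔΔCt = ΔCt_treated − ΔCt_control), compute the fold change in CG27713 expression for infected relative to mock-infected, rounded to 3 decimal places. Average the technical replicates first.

Mean Ct: CG27713 mock-infected 26.480; CG27713 infected 22.530; Act5C mock-infected 15.130; Act5C infected 14.270
ΔCt(mock-infected) = 26.480 − 15.130 = 11.350
ΔCt(infected) = 22.530 − 14.270 = 8.260
ΔΔCt = 8.260 − 11.350 = -3.090
Fold change = 2^(−(-3.090)) = 2^3.090 = 8.5150

8.515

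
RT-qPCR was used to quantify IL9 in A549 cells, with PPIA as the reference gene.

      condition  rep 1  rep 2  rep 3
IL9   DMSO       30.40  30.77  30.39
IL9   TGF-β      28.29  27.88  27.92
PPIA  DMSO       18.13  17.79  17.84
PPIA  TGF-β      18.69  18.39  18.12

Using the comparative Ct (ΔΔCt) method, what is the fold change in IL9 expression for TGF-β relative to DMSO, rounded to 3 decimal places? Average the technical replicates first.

Mean Ct: IL9 DMSO 30.520; IL9 TGF-β 28.030; PPIA DMSO 17.920; PPIA TGF-β 18.400
ΔCt(DMSO) = 30.520 − 17.920 = 12.600
ΔCt(TGF-β) = 28.030 − 18.400 = 9.630
ΔΔCt = 9.630 − 12.600 = -2.970
Fold change = 2^(−(-2.970)) = 2^2.970 = 7.8354

7.835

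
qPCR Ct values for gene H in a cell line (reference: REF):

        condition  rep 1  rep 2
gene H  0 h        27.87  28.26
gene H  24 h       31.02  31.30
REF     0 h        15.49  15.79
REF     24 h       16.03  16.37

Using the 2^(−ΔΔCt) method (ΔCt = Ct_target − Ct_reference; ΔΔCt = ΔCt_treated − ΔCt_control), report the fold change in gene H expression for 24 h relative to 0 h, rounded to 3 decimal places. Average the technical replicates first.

Mean Ct: gene H 0 h 28.065; gene H 24 h 31.160; REF 0 h 15.640; REF 24 h 16.200
ΔCt(0 h) = 28.065 − 15.640 = 12.425
ΔCt(24 h) = 31.160 − 16.200 = 14.960
ΔΔCt = 14.960 − 12.425 = 2.535
Fold change = 2^(−2.535) = 0.1725

0.173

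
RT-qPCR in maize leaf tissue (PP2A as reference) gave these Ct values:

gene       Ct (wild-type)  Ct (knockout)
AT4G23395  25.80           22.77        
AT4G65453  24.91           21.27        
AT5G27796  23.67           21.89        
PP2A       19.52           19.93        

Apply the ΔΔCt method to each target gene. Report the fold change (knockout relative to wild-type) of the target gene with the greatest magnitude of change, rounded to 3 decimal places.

AT4G23395: ΔΔCt = (22.77−19.93) − (25.80−19.52) = 2.84 − 6.28 = -3.44; fold change = 2^3.44 = 10.853
AT4G65453: ΔΔCt = (21.27−19.93) − (24.91−19.52) = 1.34 − 5.39 = -4.05; fold change = 2^4.05 = 16.564
AT5G27796: ΔΔCt = (21.89−19.93) − (23.67−19.52) = 1.96 − 4.15 = -2.19; fold change = 2^2.19 = 4.563
AT4G65453 has the largest |ΔΔCt| = 4.05.

16.564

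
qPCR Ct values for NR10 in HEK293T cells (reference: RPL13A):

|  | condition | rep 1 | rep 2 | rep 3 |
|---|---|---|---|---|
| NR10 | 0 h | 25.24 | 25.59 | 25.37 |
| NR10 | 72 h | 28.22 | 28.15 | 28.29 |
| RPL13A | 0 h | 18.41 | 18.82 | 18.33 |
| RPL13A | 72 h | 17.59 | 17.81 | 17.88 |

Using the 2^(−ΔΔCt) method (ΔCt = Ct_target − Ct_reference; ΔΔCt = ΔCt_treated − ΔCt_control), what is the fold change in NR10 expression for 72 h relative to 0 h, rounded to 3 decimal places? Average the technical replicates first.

0.084

Mean Ct: NR10 0 h 25.400; NR10 72 h 28.220; RPL13A 0 h 18.520; RPL13A 72 h 17.760
ΔCt(0 h) = 25.400 − 18.520 = 6.880
ΔCt(72 h) = 28.220 − 17.760 = 10.460
ΔΔCt = 10.460 − 6.880 = 3.580
Fold change = 2^(−3.580) = 0.0836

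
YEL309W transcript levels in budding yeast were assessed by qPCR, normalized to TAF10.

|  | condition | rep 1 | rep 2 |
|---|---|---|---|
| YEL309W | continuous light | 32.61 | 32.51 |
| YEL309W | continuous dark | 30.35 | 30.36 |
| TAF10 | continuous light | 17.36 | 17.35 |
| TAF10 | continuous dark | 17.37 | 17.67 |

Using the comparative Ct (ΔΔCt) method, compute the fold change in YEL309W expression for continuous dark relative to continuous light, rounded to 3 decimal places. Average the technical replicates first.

Mean Ct: YEL309W continuous light 32.560; YEL309W continuous dark 30.355; TAF10 continuous light 17.355; TAF10 continuous dark 17.520
ΔCt(continuous light) = 32.560 − 17.355 = 15.205
ΔCt(continuous dark) = 30.355 − 17.520 = 12.835
ΔΔCt = 12.835 − 15.205 = -2.370
Fold change = 2^(−(-2.370)) = 2^2.370 = 5.1694

5.169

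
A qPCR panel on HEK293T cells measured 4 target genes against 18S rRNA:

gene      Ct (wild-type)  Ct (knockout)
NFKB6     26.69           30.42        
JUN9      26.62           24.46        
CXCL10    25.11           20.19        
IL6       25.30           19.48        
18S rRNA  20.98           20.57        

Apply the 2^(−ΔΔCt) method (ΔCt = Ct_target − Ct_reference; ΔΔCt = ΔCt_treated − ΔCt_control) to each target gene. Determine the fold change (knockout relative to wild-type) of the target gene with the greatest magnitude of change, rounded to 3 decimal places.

42.518

NFKB6: ΔΔCt = (30.42−20.57) − (26.69−20.98) = 9.85 − 5.71 = 4.14; fold change = 2^-4.14 = 0.057
JUN9: ΔΔCt = (24.46−20.57) − (26.62−20.98) = 3.89 − 5.64 = -1.75; fold change = 2^1.75 = 3.364
CXCL10: ΔΔCt = (20.19−20.57) − (25.11−20.98) = -0.38 − 4.13 = -4.51; fold change = 2^4.51 = 22.785
IL6: ΔΔCt = (19.48−20.57) − (25.30−20.98) = -1.09 − 4.32 = -5.41; fold change = 2^5.41 = 42.518
IL6 has the largest |ΔΔCt| = 5.41.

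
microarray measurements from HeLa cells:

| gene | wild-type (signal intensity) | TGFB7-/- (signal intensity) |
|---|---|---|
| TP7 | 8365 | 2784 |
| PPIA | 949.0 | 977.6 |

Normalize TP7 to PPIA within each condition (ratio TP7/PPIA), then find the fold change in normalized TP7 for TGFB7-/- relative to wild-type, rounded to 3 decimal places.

0.323

TP7/PPIA (wild-type) = 8365 / 949.0 = 8.8145
TP7/PPIA (TGFB7-/-) = 2784 / 977.6 = 2.8478
Fold change = 2.8478 / 8.8145 = 0.3231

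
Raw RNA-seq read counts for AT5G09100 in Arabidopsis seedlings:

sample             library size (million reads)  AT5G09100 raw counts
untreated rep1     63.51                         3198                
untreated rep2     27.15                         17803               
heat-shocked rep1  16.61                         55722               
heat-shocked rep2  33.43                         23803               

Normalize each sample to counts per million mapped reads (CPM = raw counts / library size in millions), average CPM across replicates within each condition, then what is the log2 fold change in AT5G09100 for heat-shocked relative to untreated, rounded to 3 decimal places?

CPM(untreated rep1) = 3198 / 63.51 = 50.3543
CPM(untreated rep2) = 17803 / 27.15 = 655.7274
CPM(heat-shocked rep1) = 55722 / 16.61 = 3354.7261
CPM(heat-shocked rep2) = 23803 / 33.43 = 712.0251
mean CPM(untreated) = 353.0409; mean CPM(heat-shocked) = 2033.3756
Fold change = 2033.3756 / 353.0409 = 5.75960
log2(5.75960) = 2.5260

2.526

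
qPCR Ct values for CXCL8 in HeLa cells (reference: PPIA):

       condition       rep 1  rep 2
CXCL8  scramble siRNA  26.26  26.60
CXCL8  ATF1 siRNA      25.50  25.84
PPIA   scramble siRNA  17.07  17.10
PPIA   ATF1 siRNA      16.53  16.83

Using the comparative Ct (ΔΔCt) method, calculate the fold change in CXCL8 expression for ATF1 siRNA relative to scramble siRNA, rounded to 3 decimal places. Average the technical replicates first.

Mean Ct: CXCL8 scramble siRNA 26.430; CXCL8 ATF1 siRNA 25.670; PPIA scramble siRNA 17.085; PPIA ATF1 siRNA 16.680
ΔCt(scramble siRNA) = 26.430 − 17.085 = 9.345
ΔCt(ATF1 siRNA) = 25.670 − 16.680 = 8.990
ΔΔCt = 8.990 − 9.345 = -0.355
Fold change = 2^(−(-0.355)) = 2^0.355 = 1.2790

1.279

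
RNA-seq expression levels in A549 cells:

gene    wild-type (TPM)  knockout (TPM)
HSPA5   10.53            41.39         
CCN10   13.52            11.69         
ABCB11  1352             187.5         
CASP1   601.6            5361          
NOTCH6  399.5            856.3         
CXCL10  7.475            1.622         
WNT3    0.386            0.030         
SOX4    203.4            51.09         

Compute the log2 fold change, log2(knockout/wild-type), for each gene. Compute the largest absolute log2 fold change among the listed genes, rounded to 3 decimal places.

log2(41.39/10.53) = 1.975  (HSPA5)
log2(11.69/13.52) = -0.210  (CCN10)
log2(187.5/1352) = -2.850  (ABCB11)
log2(5361/601.6) = 3.156  (CASP1)
log2(856.3/399.5) = 1.100  (NOTCH6)
log2(1.622/7.475) = -2.204  (CXCL10)
log2(0.030/0.386) = -3.686  (WNT3)
log2(51.09/203.4) = -1.993  (SOX4)
The largest magnitude belongs to WNT3.

3.686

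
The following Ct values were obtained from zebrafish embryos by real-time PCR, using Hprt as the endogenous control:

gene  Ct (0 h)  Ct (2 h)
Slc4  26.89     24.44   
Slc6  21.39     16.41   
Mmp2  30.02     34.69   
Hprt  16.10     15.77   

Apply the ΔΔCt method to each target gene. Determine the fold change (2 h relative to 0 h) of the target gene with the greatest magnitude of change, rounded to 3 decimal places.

Slc4: ΔΔCt = (24.44−15.77) − (26.89−16.10) = 8.67 − 10.79 = -2.12; fold change = 2^2.12 = 4.347
Slc6: ΔΔCt = (16.41−15.77) − (21.39−16.10) = 0.64 − 5.29 = -4.65; fold change = 2^4.65 = 25.107
Mmp2: ΔΔCt = (34.69−15.77) − (30.02−16.10) = 18.92 − 13.92 = 5.00; fold change = 2^-5.00 = 0.031
Mmp2 has the largest |ΔΔCt| = 5.00.

0.031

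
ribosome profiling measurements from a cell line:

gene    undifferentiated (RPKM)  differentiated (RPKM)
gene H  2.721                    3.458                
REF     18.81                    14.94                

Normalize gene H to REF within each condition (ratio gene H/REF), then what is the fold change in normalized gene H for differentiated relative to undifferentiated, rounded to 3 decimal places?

1.600

gene H/REF (undifferentiated) = 2.721 / 18.81 = 0.14466
gene H/REF (differentiated) = 3.458 / 14.94 = 0.23146
Fold change = 0.23146 / 0.14466 = 1.6001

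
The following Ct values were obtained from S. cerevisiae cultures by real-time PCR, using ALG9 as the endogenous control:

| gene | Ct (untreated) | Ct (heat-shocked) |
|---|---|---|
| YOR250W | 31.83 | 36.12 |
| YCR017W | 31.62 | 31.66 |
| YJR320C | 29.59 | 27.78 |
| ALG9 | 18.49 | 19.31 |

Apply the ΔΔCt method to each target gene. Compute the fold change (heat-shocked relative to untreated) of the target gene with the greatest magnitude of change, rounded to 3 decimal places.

0.090

YOR250W: ΔΔCt = (36.12−19.31) − (31.83−18.49) = 16.81 − 13.34 = 3.47; fold change = 2^-3.47 = 0.090
YCR017W: ΔΔCt = (31.66−19.31) − (31.62−18.49) = 12.35 − 13.13 = -0.78; fold change = 2^0.78 = 1.717
YJR320C: ΔΔCt = (27.78−19.31) − (29.59−18.49) = 8.47 − 11.10 = -2.63; fold change = 2^2.63 = 6.190
YOR250W has the largest |ΔΔCt| = 3.47.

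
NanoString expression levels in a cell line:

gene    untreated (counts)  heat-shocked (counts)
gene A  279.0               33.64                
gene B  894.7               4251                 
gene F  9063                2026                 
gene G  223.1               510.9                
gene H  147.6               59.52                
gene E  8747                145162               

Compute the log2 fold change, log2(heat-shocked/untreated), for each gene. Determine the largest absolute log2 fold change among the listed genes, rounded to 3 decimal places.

log2(33.64/279.0) = -3.052  (gene A)
log2(4251/894.7) = 2.248  (gene B)
log2(2026/9063) = -2.161  (gene F)
log2(510.9/223.1) = 1.195  (gene G)
log2(59.52/147.6) = -1.310  (gene H)
log2(145162/8747) = 4.053  (gene E)
The largest magnitude belongs to gene E.

4.053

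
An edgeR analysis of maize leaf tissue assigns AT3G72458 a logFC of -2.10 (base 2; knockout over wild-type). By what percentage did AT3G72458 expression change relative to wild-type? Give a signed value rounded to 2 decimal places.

Fold change = 2^(-2.10) = 0.2333
Percent change = (FC − 1) × 100% = (0.2333 − 1) × 100 = -76.67%

-76.67%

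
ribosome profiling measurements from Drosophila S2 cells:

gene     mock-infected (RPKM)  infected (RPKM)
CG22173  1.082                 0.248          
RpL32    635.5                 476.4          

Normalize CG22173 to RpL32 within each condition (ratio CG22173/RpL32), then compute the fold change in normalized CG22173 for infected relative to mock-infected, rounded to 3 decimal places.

CG22173/RpL32 (mock-infected) = 1.082 / 635.5 = 0.0017026
CG22173/RpL32 (infected) = 0.248 / 476.4 = 0.00052057
Fold change = 0.00052057 / 0.0017026 = 0.3058

0.306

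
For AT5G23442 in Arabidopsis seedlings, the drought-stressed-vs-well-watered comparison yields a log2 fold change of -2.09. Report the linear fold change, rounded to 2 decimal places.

Fold change = 2^(-2.09) = 0.235
That is, AT5G23442 drops to 23.5% of the well-watered level.

0.23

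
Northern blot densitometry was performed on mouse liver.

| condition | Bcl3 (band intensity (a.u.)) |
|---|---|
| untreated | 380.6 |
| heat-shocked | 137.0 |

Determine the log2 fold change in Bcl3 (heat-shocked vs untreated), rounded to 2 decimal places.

Fold change = 137.0 / 380.6 = 0.3600
log2(0.3600) = -1.474

-1.47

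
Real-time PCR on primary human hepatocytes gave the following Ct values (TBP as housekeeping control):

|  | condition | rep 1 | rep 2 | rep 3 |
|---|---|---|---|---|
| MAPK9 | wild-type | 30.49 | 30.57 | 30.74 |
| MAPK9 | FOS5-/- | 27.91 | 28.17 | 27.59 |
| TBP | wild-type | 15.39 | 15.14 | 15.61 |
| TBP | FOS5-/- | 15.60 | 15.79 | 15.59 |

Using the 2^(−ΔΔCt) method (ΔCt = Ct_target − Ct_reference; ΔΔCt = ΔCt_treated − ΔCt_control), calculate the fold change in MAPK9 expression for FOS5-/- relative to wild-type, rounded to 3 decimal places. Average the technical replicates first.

7.945

Mean Ct: MAPK9 wild-type 30.600; MAPK9 FOS5-/- 27.890; TBP wild-type 15.380; TBP FOS5-/- 15.660
ΔCt(wild-type) = 30.600 − 15.380 = 15.220
ΔCt(FOS5-/-) = 27.890 − 15.660 = 12.230
ΔΔCt = 12.230 − 15.220 = -2.990
Fold change = 2^(−(-2.990)) = 2^2.990 = 7.9447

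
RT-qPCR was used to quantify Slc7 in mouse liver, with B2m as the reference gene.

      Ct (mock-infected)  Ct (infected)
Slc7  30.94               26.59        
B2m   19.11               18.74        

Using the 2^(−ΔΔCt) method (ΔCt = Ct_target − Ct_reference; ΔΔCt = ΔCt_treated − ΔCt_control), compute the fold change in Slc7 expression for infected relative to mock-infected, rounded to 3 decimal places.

ΔCt(mock-infected) = 30.940 − 19.110 = 11.830
ΔCt(infected) = 26.590 − 18.740 = 7.850
ΔΔCt = 7.850 − 11.830 = -3.980
Fold change = 2^(−(-3.980)) = 2^3.980 = 15.7797

15.780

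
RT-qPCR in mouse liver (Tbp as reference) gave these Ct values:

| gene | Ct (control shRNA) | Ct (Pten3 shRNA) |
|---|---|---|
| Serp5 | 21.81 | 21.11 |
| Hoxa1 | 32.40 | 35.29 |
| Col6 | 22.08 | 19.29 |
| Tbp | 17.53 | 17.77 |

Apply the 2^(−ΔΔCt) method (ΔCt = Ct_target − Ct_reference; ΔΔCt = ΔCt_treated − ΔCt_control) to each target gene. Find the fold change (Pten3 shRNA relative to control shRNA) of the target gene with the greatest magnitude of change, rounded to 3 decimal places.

Serp5: ΔΔCt = (21.11−17.77) − (21.81−17.53) = 3.34 − 4.28 = -0.94; fold change = 2^0.94 = 1.919
Hoxa1: ΔΔCt = (35.29−17.77) − (32.40−17.53) = 17.52 − 14.87 = 2.65; fold change = 2^-2.65 = 0.159
Col6: ΔΔCt = (19.29−17.77) − (22.08−17.53) = 1.52 − 4.55 = -3.03; fold change = 2^3.03 = 8.168
Col6 has the largest |ΔΔCt| = 3.03.

8.168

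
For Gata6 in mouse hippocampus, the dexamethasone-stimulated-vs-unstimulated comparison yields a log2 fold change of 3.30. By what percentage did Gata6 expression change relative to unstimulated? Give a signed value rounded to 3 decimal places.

Fold change = 2^(3.30) = 9.8492
Percent change = (FC − 1) × 100% = (9.8492 − 1) × 100 = 884.916%

884.916%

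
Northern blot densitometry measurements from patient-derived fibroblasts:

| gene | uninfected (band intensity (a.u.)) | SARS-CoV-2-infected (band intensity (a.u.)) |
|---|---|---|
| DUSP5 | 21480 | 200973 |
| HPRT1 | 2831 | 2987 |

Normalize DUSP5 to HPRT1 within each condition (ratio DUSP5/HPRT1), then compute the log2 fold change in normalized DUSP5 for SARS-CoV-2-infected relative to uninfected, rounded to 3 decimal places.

DUSP5/HPRT1 (uninfected) = 21480 / 2831 = 7.5874
DUSP5/HPRT1 (SARS-CoV-2-infected) = 200973 / 2987 = 67.283
Fold change = 67.283 / 7.5874 = 8.8676
log2(8.8676) = 3.1486

3.149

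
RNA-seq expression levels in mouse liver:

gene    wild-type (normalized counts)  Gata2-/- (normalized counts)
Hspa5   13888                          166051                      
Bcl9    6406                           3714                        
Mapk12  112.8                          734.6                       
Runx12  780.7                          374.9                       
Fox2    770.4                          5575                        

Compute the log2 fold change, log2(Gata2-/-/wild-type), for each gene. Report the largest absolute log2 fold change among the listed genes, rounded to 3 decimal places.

3.580

log2(166051/13888) = 3.580  (Hspa5)
log2(3714/6406) = -0.786  (Bcl9)
log2(734.6/112.8) = 2.703  (Mapk12)
log2(374.9/780.7) = -1.058  (Runx12)
log2(5575/770.4) = 2.855  (Fox2)
The largest magnitude belongs to Hspa5.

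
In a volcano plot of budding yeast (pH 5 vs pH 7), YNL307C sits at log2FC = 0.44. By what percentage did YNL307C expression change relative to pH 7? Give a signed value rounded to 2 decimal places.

Fold change = 2^(0.44) = 1.3566
Percent change = (FC − 1) × 100% = (1.3566 − 1) × 100 = 35.66%

35.66%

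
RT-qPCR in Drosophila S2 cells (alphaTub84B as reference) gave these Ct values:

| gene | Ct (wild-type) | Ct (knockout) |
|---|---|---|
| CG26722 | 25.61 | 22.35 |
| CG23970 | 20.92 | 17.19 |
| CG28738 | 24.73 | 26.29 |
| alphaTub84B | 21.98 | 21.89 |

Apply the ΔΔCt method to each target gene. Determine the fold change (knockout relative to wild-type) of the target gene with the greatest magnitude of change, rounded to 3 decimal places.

CG26722: ΔΔCt = (22.35−21.89) − (25.61−21.98) = 0.46 − 3.63 = -3.17; fold change = 2^3.17 = 9.000
CG23970: ΔΔCt = (17.19−21.89) − (20.92−21.98) = -4.70 − (-1.06) = -3.64; fold change = 2^3.64 = 12.467
CG28738: ΔΔCt = (26.29−21.89) − (24.73−21.98) = 4.40 − 2.75 = 1.65; fold change = 2^-1.65 = 0.319
CG23970 has the largest |ΔΔCt| = 3.64.

12.467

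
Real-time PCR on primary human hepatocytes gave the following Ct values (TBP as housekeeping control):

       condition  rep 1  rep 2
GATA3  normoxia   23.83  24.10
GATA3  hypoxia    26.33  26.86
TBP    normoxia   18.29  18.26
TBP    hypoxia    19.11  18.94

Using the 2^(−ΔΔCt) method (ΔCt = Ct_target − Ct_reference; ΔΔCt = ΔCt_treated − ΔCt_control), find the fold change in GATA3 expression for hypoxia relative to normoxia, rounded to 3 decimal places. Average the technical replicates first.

Mean Ct: GATA3 normoxia 23.965; GATA3 hypoxia 26.595; TBP normoxia 18.275; TBP hypoxia 19.025
ΔCt(normoxia) = 23.965 − 18.275 = 5.690
ΔCt(hypoxia) = 26.595 − 19.025 = 7.570
ΔΔCt = 7.570 − 5.690 = 1.880
Fold change = 2^(−1.880) = 0.2717

0.272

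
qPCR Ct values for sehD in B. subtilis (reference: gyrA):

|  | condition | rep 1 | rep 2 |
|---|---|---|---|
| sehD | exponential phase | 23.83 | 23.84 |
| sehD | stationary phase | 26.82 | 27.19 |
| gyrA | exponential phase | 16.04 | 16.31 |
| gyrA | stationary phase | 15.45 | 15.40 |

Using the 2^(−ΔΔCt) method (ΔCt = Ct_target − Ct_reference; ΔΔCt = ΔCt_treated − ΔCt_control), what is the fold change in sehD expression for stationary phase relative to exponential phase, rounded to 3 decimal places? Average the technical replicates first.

Mean Ct: sehD exponential phase 23.835; sehD stationary phase 27.005; gyrA exponential phase 16.175; gyrA stationary phase 15.425
ΔCt(exponential phase) = 23.835 − 16.175 = 7.660
ΔCt(stationary phase) = 27.005 − 15.425 = 11.580
ΔΔCt = 11.580 − 7.660 = 3.920
Fold change = 2^(−3.920) = 0.0661

0.066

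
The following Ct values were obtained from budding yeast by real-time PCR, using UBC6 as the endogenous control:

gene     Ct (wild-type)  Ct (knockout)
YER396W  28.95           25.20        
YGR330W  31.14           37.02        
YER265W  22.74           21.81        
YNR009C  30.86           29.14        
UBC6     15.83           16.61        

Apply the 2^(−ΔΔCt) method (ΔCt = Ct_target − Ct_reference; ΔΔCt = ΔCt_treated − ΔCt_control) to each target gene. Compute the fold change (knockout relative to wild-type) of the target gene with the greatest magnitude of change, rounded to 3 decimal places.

YER396W: ΔΔCt = (25.20−16.61) − (28.95−15.83) = 8.59 − 13.12 = -4.53; fold change = 2^4.53 = 23.103
YGR330W: ΔΔCt = (37.02−16.61) − (31.14−15.83) = 20.41 − 15.31 = 5.10; fold change = 2^-5.10 = 0.029
YER265W: ΔΔCt = (21.81−16.61) − (22.74−15.83) = 5.20 − 6.91 = -1.71; fold change = 2^1.71 = 3.272
YNR009C: ΔΔCt = (29.14−16.61) − (30.86−15.83) = 12.53 − 15.03 = -2.50; fold change = 2^2.50 = 5.657
YGR330W has the largest |ΔΔCt| = 5.10.

0.029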